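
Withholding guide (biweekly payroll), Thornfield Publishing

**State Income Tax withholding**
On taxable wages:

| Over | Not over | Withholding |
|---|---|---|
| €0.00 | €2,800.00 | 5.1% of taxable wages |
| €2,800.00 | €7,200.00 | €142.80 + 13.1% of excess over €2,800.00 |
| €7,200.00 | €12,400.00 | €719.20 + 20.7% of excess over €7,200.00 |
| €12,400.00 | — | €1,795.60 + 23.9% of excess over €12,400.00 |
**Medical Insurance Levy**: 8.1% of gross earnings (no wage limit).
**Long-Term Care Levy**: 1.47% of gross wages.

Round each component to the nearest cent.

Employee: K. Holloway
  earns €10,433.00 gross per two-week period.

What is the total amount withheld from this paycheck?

State Income Tax: taxable = €10,433.00
  €719.20 + 20.7% × (€10,433.00 − €7,200.00) = €719.20 + 20.7% × €3,233.00 = €1,388.43
Medical Insurance Levy: 8.1% × €10,433.00 = €845.07
Long-Term Care Levy: 1.47% × €10,433.00 = €153.37
Total: €1,388.43 + €845.07 + €153.37 = €2,386.87

€2,386.87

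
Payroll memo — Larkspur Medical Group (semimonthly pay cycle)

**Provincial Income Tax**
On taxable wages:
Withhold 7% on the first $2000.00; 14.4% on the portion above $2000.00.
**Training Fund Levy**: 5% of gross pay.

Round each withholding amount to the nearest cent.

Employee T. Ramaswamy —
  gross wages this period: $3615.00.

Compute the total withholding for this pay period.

$553.31

Provincial Income Tax: taxable = $3615.00
  $140.00 + 14.4% × ($3615.00 − $2000.00) = $140.00 + 14.4% × $1615.00 = $372.56
Training Fund Levy: 5% × $3615.00 = $180.75
Total: $372.56 + $180.75 = $553.31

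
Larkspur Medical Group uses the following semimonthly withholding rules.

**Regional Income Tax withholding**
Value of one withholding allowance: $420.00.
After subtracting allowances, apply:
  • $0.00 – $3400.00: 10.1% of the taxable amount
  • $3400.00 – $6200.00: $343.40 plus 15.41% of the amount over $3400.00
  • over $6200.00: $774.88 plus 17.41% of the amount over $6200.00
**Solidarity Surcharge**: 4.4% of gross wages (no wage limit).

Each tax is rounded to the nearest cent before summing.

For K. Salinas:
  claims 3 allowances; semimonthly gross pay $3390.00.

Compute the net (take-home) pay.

$3025.71

Regional Income Tax: taxable = $3390.00 − 3×$420.00 = $2130.00
  10.1% × $2130.00 = $215.13
Solidarity Surcharge: 4.4% × $3390.00 = $149.16
Total withheld: $215.13 + $149.16 = $364.29
Net pay: $3390.00 − $364.29 = $3025.71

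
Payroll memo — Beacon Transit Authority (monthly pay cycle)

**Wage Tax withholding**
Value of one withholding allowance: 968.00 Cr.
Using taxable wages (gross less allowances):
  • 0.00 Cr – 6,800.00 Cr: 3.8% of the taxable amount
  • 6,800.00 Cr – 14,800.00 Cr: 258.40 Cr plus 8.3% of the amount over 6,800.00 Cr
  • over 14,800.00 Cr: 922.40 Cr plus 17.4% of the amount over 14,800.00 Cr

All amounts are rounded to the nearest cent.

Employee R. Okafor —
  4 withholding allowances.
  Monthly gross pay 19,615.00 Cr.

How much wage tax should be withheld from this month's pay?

Wage Tax: taxable = 19,615.00 Cr − 4×968.00 Cr = 15,743.00 Cr
  922.40 Cr + 17.4% × (15,743.00 Cr − 14,800.00 Cr) = 922.40 Cr + 17.4% × 943.00 Cr = 1,086.48 Cr

1,086.48 Cr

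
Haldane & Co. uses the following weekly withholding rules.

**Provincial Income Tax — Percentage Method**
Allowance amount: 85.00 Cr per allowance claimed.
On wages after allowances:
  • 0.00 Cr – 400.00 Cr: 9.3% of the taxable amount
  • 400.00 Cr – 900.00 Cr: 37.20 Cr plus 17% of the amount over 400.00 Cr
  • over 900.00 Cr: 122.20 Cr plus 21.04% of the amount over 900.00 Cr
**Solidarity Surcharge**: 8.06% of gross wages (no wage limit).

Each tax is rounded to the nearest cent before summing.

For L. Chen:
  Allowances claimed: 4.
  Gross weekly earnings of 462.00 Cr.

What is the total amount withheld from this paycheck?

48.59 Cr

Provincial Income Tax: taxable = 462.00 Cr − 4×85.00 Cr = 122.00 Cr
  9.3% × 122.00 Cr = 11.35 Cr
Solidarity Surcharge: 8.06% × 462.00 Cr = 37.24 Cr
Total: 11.35 Cr + 37.24 Cr = 48.59 Cr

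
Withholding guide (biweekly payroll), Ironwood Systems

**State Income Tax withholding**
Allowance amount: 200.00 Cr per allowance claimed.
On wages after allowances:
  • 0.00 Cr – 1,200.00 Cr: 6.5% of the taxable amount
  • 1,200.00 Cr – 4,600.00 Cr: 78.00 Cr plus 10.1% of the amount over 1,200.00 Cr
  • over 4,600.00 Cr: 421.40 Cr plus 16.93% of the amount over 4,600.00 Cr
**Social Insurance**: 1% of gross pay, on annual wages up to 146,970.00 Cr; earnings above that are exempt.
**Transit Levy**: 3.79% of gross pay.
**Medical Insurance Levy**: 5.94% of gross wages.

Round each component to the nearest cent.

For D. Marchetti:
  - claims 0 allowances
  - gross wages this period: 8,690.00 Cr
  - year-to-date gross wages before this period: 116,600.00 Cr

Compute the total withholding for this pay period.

2,046.28 Cr

State Income Tax: taxable = 8,690.00 Cr
  421.40 Cr + 16.93% × (8,690.00 Cr − 4,600.00 Cr) = 421.40 Cr + 16.93% × 4,090.00 Cr = 1,113.84 Cr
Social Insurance: 1% × 8,690.00 Cr = 86.90 Cr
Transit Levy: 3.79% × 8,690.00 Cr = 329.35 Cr
Medical Insurance Levy: 5.94% × 8,690.00 Cr = 516.19 Cr
Total: 1,113.84 Cr + 86.90 Cr + 329.35 Cr + 516.19 Cr = 2,046.28 Cr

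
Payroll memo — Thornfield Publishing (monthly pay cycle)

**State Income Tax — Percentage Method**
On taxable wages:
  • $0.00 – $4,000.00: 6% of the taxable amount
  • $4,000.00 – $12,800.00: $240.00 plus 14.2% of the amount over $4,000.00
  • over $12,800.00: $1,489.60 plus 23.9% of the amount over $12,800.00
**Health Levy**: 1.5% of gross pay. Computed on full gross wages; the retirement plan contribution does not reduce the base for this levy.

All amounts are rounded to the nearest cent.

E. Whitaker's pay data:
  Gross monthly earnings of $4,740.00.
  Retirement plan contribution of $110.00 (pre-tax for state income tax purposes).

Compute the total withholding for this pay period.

State Income Tax: taxable = $4,740.00 − $110.00 = $4,630.00
  $240.00 + 14.2% × ($4,630.00 − $4,000.00) = $240.00 + 14.2% × $630.00 = $329.46
Health Levy: 1.5% × $4,740.00 = $71.10
Total: $329.46 + $71.10 = $400.56

$400.56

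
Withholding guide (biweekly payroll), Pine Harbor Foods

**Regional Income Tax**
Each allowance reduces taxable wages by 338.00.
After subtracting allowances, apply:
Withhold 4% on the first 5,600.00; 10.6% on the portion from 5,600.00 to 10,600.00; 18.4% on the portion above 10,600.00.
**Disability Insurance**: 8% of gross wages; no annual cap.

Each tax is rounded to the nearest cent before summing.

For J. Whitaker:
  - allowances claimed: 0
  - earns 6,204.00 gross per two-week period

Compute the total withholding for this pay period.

784.34

Regional Income Tax: taxable = 6,204.00
  224.00 + 10.6% × (6,204.00 − 5,600.00) = 224.00 + 10.6% × 604.00 = 288.02
Disability Insurance: 8% × 6,204.00 = 496.32
Total: 288.02 + 496.32 = 784.34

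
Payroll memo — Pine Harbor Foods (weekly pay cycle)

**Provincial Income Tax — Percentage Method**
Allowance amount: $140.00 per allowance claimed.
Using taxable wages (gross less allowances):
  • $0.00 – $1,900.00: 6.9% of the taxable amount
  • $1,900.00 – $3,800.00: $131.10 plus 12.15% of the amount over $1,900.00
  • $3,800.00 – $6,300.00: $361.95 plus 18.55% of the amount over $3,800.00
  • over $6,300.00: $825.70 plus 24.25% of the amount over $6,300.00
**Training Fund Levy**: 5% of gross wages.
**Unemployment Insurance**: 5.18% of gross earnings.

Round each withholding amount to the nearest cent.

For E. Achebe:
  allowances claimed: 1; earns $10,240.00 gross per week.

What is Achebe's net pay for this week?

Provincial Income Tax: taxable = $10,240.00 − 1×$140.00 = $10,100.00
  $825.70 + 24.25% × ($10,100.00 − $6,300.00) = $825.70 + 24.25% × $3,800.00 = $1,747.20
Training Fund Levy: 5% × $10,240.00 = $512.00
Unemployment Insurance: 5.18% × $10,240.00 = $530.43
Total withheld: $1,747.20 + $512.00 + $530.43 = $2,789.63
Net pay: $10,240.00 − $2,789.63 = $7,450.37

$7,450.37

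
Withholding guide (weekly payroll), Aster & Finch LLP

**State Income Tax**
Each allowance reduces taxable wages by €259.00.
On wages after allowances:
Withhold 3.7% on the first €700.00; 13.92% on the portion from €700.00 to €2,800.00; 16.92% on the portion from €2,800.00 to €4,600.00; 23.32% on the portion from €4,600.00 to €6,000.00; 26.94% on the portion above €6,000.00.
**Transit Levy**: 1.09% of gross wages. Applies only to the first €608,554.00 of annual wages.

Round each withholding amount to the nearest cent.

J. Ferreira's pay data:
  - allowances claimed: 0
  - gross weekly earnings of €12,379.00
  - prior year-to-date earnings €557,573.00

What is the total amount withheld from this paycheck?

State Income Tax: taxable = €12,379.00
  €949.26 + 26.94% × (€12,379.00 − €6,000.00) = €949.26 + 26.94% × €6,379.00 = €2,667.76
Transit Levy: 1.09% × €12,379.00 = €134.93
Total: €2,667.76 + €134.93 = €2,802.69

€2,802.69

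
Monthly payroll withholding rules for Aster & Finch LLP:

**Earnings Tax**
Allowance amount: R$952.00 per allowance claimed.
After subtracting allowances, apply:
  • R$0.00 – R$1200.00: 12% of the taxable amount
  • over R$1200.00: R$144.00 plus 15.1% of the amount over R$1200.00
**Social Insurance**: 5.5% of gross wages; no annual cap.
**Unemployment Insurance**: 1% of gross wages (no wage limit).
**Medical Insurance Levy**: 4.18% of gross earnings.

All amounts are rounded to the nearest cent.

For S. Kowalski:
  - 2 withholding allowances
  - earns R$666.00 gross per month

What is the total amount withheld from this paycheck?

Earnings Tax: taxable = R$666.00 − 2×R$952.00 = R$-1238.00
  Taxable ≤ 0 → R$0.00
Social Insurance: 5.5% × R$666.00 = R$36.63
Unemployment Insurance: 1% × R$666.00 = R$6.66
Medical Insurance Levy: 4.18% × R$666.00 = R$27.84
Total: R$0.00 + R$36.63 + R$6.66 + R$27.84 = R$71.13

R$71.13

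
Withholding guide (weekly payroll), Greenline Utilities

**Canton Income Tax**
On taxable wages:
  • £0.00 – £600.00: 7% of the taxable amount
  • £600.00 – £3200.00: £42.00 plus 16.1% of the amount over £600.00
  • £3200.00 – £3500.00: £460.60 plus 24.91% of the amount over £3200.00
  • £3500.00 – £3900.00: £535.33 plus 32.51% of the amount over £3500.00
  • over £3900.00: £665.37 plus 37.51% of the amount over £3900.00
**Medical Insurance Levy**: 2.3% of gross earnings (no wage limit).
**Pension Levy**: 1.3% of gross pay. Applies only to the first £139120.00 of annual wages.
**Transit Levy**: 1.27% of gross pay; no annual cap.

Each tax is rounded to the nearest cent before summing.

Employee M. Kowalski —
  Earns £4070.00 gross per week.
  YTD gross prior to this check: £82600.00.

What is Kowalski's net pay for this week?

Canton Income Tax: taxable = £4070.00
  £665.37 + 37.51% × (£4070.00 − £3900.00) = £665.37 + 37.51% × £170.00 = £729.14
Medical Insurance Levy: 2.3% × £4070.00 = £93.61
Pension Levy: 1.3% × £4070.00 = £52.91
Transit Levy: 1.27% × £4070.00 = £51.69
Total withheld: £729.14 + £93.61 + £52.91 + £51.69 = £927.35
Net pay: £4070.00 − £927.35 = £3142.65

£3142.65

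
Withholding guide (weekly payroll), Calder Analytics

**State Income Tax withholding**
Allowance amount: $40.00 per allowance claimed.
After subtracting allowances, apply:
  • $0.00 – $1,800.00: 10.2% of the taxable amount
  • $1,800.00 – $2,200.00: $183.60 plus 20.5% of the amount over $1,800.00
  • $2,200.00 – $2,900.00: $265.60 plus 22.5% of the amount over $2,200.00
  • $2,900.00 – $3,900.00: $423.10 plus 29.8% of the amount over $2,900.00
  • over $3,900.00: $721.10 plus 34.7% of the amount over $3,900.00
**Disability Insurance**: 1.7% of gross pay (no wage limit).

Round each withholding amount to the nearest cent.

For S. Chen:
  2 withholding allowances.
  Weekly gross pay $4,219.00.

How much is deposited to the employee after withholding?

$3,343.25

State Income Tax: taxable = $4,219.00 − 2×$40.00 = $4,139.00
  $721.10 + 34.7% × ($4,139.00 − $3,900.00) = $721.10 + 34.7% × $239.00 = $804.03
Disability Insurance: 1.7% × $4,219.00 = $71.72
Total withheld: $804.03 + $71.72 = $875.75
Net pay: $4,219.00 − $875.75 = $3,343.25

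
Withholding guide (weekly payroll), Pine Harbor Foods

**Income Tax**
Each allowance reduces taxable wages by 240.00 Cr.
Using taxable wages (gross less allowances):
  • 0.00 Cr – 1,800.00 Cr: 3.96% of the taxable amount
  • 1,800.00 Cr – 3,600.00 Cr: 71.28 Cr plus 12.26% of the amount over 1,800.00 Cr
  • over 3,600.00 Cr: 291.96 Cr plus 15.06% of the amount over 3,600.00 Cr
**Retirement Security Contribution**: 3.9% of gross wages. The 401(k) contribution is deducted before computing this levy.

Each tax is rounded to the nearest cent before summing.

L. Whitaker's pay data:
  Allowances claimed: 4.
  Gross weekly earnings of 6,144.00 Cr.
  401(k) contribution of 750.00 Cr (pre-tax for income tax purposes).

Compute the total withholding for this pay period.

627.93 Cr

Income Tax: taxable = 6,144.00 Cr − 750.00 Cr − 4×240.00 Cr = 4,434.00 Cr
  291.96 Cr + 15.06% × (4,434.00 Cr − 3,600.00 Cr) = 291.96 Cr + 15.06% × 834.00 Cr = 417.56 Cr
Retirement Security Contribution: 3.9% × 5,394.00 Cr = 210.37 Cr
Total: 417.56 Cr + 210.37 Cr = 627.93 Cr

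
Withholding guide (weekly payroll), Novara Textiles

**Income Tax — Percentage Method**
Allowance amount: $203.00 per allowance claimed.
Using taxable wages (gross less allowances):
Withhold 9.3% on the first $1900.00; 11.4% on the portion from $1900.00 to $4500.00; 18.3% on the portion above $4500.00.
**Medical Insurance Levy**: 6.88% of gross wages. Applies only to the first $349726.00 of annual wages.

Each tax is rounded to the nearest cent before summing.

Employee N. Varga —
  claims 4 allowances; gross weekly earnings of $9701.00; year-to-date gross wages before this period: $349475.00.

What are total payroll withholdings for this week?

Income Tax: taxable = $9701.00 − 4×$203.00 = $8889.00
  $473.10 + 18.3% × ($8889.00 − $4500.00) = $473.10 + 18.3% × $4389.00 = $1276.29
Medical Insurance Levy: cap $349726.00 − YTD $349475.00 = $251.00 subject; 6.88% × $251.00 = $17.27
Total: $1276.29 + $17.27 = $1293.56

$1293.56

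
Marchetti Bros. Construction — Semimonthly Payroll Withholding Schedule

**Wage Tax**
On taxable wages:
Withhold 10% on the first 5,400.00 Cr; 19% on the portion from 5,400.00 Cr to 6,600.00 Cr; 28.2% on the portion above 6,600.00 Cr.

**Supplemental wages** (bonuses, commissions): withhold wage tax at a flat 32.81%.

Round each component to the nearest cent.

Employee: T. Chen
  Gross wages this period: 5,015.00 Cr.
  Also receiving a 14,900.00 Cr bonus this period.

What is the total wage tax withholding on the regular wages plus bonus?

5,390.19 Cr

Wage Tax: taxable = 5,015.00 Cr
  10% × 5,015.00 Cr = 501.50 Cr
Supplemental (32.81% flat on bonus): 32.81% × 14,900.00 Cr = 4,888.69 Cr
Total wage tax: 501.50 Cr + 4,888.69 Cr = 5,390.19 Cr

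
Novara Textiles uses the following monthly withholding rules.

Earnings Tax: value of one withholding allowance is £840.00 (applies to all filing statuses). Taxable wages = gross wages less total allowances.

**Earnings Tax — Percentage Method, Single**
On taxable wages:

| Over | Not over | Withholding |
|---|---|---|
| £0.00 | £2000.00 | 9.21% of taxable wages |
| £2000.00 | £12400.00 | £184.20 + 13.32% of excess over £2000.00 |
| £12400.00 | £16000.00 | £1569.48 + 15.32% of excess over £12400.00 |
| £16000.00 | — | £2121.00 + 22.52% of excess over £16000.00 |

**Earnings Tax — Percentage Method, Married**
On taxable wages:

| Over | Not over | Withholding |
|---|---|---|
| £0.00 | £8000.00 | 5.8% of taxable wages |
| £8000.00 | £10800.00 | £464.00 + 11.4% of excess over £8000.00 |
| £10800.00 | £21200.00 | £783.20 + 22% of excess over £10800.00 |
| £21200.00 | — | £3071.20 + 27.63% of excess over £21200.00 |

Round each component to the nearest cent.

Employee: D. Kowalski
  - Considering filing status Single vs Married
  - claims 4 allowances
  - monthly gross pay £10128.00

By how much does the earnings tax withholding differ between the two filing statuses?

£426.76

Earnings Tax (Single): taxable = £10128.00 − 4×£840.00 = £6768.00
  £184.20 + 13.32% × (£6768.00 − £2000.00) = £184.20 + 13.32% × £4768.00 = £819.30
Earnings Tax (Married): taxable = £10128.00 − 4×£840.00 = £6768.00
  5.8% × £6768.00 = £392.54
Difference: |£819.30 − £392.54| = £426.76 (higher under Single)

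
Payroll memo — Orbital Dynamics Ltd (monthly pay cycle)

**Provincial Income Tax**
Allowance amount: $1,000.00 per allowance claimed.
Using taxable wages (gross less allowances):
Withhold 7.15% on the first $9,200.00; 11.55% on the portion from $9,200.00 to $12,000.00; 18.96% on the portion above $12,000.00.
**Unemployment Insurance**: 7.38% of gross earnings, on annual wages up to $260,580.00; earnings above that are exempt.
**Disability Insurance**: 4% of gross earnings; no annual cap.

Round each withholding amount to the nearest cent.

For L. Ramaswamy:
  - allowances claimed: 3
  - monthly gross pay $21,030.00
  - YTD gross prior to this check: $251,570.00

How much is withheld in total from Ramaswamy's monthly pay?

Provincial Income Tax: taxable = $21,030.00 − 3×$1,000.00 = $18,030.00
  $981.20 + 18.96% × ($18,030.00 − $12,000.00) = $981.20 + 18.96% × $6,030.00 = $2,124.49
Unemployment Insurance: cap $260,580.00 − YTD $251,570.00 = $9,010.00 subject; 7.38% × $9,010.00 = $664.94
Disability Insurance: 4% × $21,030.00 = $841.20
Total: $2,124.49 + $664.94 + $841.20 = $3,630.63

$3,630.63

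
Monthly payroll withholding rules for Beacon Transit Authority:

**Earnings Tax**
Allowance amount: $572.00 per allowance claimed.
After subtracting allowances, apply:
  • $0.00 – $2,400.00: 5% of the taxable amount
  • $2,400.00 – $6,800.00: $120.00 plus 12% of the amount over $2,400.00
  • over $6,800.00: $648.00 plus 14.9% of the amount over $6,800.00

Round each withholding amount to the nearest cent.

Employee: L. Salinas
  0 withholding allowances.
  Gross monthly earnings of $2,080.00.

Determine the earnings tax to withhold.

$104.00

Earnings Tax: taxable = $2,080.00
  5% × $2,080.00 = $104.00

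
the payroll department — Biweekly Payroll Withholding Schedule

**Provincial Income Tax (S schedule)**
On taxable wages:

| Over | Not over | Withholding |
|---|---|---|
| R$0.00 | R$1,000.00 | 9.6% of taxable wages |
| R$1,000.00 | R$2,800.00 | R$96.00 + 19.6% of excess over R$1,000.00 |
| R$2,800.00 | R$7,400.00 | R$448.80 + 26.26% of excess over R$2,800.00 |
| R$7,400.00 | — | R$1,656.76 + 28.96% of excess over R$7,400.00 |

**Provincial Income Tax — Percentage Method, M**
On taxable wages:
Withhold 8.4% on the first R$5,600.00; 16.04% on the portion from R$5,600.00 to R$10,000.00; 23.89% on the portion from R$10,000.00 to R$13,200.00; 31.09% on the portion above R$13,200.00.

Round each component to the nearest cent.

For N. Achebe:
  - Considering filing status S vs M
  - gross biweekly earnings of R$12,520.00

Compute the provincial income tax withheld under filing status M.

R$1,778.19

Provincial Income Tax (M): taxable = R$12,520.00
  R$1,176.16 + 23.89% × (R$12,520.00 − R$10,000.00) = R$1,176.16 + 23.89% × R$2,520.00 = R$1,778.19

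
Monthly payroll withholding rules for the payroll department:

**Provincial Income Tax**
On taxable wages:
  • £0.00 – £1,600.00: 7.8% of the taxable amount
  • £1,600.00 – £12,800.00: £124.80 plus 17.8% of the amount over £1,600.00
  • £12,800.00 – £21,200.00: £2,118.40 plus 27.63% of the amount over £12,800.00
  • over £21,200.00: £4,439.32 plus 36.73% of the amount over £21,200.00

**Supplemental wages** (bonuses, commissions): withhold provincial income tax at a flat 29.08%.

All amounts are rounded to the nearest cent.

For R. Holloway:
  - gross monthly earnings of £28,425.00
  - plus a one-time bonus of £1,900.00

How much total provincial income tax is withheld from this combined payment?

Provincial Income Tax: taxable = £28,425.00
  £4,439.32 + 36.73% × (£28,425.00 − £21,200.00) = £4,439.32 + 36.73% × £7,225.00 = £7,093.06
Supplemental (29.08% flat on bonus): 29.08% × £1,900.00 = £552.52
Total provincial income tax: £7,093.06 + £552.52 = £7,645.58

£7,645.58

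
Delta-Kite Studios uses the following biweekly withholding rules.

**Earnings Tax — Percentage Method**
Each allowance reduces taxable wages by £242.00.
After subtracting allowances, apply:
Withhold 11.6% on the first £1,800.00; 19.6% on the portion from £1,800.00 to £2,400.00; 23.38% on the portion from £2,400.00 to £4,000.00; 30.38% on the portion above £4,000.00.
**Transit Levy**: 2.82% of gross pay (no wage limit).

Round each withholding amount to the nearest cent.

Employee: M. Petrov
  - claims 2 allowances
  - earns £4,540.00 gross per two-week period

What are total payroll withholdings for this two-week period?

Earnings Tax: taxable = £4,540.00 − 2×£242.00 = £4,056.00
  £700.48 + 30.38% × (£4,056.00 − £4,000.00) = £700.48 + 30.38% × £56.00 = £717.49
Transit Levy: 2.82% × £4,540.00 = £128.03
Total: £717.49 + £128.03 = £845.52

£845.52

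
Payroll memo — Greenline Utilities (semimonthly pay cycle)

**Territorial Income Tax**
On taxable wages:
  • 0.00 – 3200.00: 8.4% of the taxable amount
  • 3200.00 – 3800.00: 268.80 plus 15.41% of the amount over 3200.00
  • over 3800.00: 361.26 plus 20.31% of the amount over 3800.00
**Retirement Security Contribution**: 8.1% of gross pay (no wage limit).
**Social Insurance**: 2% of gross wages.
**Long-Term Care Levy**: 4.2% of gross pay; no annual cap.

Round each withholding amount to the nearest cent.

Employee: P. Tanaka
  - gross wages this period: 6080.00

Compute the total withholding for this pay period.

1693.77

Territorial Income Tax: taxable = 6080.00
  361.26 + 20.31% × (6080.00 − 3800.00) = 361.26 + 20.31% × 2280.00 = 824.33
Retirement Security Contribution: 8.1% × 6080.00 = 492.48
Social Insurance: 2% × 6080.00 = 121.60
Long-Term Care Levy: 4.2% × 6080.00 = 255.36
Total: 824.33 + 492.48 + 121.60 + 255.36 = 1693.77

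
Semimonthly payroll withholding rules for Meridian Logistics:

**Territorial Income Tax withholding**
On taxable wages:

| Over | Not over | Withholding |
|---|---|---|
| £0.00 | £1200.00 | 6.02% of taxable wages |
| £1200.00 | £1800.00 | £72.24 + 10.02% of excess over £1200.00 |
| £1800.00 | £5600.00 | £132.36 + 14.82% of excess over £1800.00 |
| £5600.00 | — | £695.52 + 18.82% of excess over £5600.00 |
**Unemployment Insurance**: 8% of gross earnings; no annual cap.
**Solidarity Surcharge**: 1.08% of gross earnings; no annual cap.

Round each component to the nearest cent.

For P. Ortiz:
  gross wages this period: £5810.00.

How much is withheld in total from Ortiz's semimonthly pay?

Territorial Income Tax: taxable = £5810.00
  £695.52 + 18.82% × (£5810.00 − £5600.00) = £695.52 + 18.82% × £210.00 = £735.04
Unemployment Insurance: 8% × £5810.00 = £464.80
Solidarity Surcharge: 1.08% × £5810.00 = £62.75
Total: £735.04 + £464.80 + £62.75 = £1262.59

£1262.59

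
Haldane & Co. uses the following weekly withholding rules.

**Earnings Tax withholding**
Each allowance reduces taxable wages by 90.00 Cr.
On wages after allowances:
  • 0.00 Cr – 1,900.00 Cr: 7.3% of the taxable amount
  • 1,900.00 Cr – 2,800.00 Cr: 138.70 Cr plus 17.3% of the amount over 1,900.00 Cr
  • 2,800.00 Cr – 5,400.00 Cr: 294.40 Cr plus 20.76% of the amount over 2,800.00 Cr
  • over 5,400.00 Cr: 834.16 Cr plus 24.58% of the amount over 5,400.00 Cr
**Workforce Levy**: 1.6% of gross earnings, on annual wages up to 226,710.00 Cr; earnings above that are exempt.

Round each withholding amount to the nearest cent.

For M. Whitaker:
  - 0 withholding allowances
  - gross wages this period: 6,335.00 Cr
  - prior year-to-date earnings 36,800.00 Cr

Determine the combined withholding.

1,165.34 Cr

Earnings Tax: taxable = 6,335.00 Cr
  834.16 Cr + 24.58% × (6,335.00 Cr − 5,400.00 Cr) = 834.16 Cr + 24.58% × 935.00 Cr = 1,063.98 Cr
Workforce Levy: 1.6% × 6,335.00 Cr = 101.36 Cr
Total: 1,063.98 Cr + 101.36 Cr = 1,165.34 Cr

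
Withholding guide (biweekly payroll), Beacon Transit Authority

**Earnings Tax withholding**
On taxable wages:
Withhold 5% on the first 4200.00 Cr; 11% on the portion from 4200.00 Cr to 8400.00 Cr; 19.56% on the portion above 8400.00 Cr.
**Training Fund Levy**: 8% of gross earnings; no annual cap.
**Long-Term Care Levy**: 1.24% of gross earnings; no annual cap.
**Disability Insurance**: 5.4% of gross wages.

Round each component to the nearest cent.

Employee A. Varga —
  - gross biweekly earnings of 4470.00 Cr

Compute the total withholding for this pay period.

894.11 Cr

Earnings Tax: taxable = 4470.00 Cr
  210.00 Cr + 11% × (4470.00 Cr − 4200.00 Cr) = 210.00 Cr + 11% × 270.00 Cr = 239.70 Cr
Training Fund Levy: 8% × 4470.00 Cr = 357.60 Cr
Long-Term Care Levy: 1.24% × 4470.00 Cr = 55.43 Cr
Disability Insurance: 5.4% × 4470.00 Cr = 241.38 Cr
Total: 239.70 Cr + 357.60 Cr + 55.43 Cr + 241.38 Cr = 894.11 Cr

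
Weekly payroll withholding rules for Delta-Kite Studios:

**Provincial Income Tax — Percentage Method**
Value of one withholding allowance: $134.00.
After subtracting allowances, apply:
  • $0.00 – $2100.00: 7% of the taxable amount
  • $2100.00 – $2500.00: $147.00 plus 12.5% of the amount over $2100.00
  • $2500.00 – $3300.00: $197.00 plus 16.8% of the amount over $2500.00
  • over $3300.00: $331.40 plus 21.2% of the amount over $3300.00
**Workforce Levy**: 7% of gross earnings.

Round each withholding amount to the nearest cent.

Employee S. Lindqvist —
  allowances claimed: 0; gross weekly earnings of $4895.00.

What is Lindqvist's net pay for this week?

Provincial Income Tax: taxable = $4895.00
  $331.40 + 21.2% × ($4895.00 − $3300.00) = $331.40 + 21.2% × $1595.00 = $669.54
Workforce Levy: 7% × $4895.00 = $342.65
Total withheld: $669.54 + $342.65 = $1012.19
Net pay: $4895.00 − $1012.19 = $3882.81

$3882.81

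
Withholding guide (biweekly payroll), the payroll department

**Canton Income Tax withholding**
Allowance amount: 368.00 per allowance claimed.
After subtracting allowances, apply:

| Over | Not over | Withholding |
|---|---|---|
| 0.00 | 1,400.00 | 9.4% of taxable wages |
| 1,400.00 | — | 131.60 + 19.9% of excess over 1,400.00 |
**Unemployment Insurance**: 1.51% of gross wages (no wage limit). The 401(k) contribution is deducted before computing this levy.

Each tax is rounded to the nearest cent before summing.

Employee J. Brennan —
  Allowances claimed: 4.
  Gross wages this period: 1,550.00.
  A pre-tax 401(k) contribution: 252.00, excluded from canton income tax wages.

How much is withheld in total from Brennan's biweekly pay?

19.60

Canton Income Tax: taxable = 1,550.00 − 252.00 − 4×368.00 = -174.00
  Taxable ≤ 0 → 0.00
Unemployment Insurance: 1.51% × 1,298.00 = 19.60
Total: 0.00 + 19.60 = 19.60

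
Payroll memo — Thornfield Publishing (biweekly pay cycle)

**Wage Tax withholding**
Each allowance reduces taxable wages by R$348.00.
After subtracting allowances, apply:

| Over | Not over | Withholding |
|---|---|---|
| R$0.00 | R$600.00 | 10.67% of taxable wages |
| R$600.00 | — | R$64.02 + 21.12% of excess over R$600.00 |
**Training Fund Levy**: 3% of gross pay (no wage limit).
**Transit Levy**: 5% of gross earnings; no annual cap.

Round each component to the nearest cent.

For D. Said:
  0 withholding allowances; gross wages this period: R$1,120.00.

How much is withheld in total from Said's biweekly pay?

Wage Tax: taxable = R$1,120.00
  R$64.02 + 21.12% × (R$1,120.00 − R$600.00) = R$64.02 + 21.12% × R$520.00 = R$173.84
Training Fund Levy: 3% × R$1,120.00 = R$33.60
Transit Levy: 5% × R$1,120.00 = R$56.00
Total: R$173.84 + R$33.60 + R$56.00 = R$263.44

R$263.44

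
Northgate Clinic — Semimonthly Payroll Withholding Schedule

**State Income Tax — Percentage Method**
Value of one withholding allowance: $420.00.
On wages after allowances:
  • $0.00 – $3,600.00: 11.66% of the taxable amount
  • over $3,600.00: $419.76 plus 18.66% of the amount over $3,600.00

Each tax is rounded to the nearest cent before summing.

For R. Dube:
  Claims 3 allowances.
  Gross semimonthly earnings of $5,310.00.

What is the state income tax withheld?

State Income Tax: taxable = $5,310.00 − 3×$420.00 = $4,050.00
  $419.76 + 18.66% × ($4,050.00 − $3,600.00) = $419.76 + 18.66% × $450.00 = $503.73

$503.73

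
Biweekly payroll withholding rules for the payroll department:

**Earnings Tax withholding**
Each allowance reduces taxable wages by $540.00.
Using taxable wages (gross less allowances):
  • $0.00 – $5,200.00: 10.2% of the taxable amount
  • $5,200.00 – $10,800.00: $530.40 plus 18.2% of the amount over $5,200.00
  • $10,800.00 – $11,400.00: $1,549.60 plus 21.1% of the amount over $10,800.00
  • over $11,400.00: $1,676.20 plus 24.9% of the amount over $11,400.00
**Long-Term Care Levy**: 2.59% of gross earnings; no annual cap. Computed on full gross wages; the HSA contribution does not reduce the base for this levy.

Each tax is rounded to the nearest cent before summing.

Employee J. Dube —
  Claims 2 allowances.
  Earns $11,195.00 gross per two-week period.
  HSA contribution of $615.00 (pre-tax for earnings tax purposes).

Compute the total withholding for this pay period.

Earnings Tax: taxable = $11,195.00 − $615.00 − 2×$540.00 = $9,500.00
  $530.40 + 18.2% × ($9,500.00 − $5,200.00) = $530.40 + 18.2% × $4,300.00 = $1,313.00
Long-Term Care Levy: 2.59% × $11,195.00 = $289.95
Total: $1,313.00 + $289.95 = $1,602.95

$1,602.95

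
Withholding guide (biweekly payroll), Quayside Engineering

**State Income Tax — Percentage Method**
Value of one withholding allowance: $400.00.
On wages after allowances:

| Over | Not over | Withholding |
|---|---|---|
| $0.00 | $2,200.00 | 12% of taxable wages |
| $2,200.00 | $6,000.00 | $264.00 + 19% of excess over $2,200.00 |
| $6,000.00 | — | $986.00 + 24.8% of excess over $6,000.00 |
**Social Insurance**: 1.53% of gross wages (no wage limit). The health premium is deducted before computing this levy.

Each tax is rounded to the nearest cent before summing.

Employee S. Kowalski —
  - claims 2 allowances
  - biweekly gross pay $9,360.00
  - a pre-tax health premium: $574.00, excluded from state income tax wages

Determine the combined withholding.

State Income Tax: taxable = $9,360.00 − $574.00 − 2×$400.00 = $7,986.00
  $986.00 + 24.8% × ($7,986.00 − $6,000.00) = $986.00 + 24.8% × $1,986.00 = $1,478.53
Social Insurance: 1.53% × $8,786.00 = $134.43
Total: $1,478.53 + $134.43 = $1,612.96

$1,612.96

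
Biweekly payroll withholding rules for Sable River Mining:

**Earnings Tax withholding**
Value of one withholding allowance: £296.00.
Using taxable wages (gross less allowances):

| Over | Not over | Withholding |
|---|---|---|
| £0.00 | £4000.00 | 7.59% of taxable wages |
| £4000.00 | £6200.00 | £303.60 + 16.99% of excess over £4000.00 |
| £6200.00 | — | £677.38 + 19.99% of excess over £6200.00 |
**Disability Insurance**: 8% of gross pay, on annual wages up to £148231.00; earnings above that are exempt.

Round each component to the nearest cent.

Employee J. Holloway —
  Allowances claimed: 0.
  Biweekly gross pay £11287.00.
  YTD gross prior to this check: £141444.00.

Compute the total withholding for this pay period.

£2237.23

Earnings Tax: taxable = £11287.00
  £677.38 + 19.99% × (£11287.00 − £6200.00) = £677.38 + 19.99% × £5087.00 = £1694.27
Disability Insurance: cap £148231.00 − YTD £141444.00 = £6787.00 subject; 8% × £6787.00 = £542.96
Total: £1694.27 + £542.96 = £2237.23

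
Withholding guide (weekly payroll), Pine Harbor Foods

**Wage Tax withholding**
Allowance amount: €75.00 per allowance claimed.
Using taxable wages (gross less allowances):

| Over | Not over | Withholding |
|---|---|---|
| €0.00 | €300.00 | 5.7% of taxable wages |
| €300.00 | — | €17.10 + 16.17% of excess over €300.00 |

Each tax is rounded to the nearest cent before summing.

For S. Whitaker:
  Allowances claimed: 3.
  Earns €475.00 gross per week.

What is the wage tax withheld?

€14.25

Wage Tax: taxable = €475.00 − 3×€75.00 = €250.00
  5.7% × €250.00 = €14.25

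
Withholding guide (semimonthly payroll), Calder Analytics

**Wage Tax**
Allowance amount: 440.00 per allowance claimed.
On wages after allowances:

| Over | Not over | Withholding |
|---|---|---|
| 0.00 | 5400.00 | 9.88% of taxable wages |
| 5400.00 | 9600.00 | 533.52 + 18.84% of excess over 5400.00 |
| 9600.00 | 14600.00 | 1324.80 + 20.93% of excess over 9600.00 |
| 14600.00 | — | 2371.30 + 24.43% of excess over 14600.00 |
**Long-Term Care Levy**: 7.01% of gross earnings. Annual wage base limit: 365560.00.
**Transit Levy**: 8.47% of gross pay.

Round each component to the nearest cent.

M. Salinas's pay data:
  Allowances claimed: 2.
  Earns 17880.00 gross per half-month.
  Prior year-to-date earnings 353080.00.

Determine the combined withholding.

5346.91

Wage Tax: taxable = 17880.00 − 2×440.00 = 17000.00
  2371.30 + 24.43% × (17000.00 − 14600.00) = 2371.30 + 24.43% × 2400.00 = 2957.62
Long-Term Care Levy: cap 365560.00 − YTD 353080.00 = 12480.00 subject; 7.01% × 12480.00 = 874.85
Transit Levy: 8.47% × 17880.00 = 1514.44
Total: 2957.62 + 874.85 + 1514.44 = 5346.91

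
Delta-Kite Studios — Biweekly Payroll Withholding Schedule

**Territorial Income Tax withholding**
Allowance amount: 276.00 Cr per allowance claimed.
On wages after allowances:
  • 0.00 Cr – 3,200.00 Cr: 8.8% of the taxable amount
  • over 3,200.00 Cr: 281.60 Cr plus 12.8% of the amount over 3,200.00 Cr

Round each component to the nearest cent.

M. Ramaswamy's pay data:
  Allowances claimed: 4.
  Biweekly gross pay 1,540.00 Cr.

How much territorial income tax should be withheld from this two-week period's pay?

Territorial Income Tax: taxable = 1,540.00 Cr − 4×276.00 Cr = 436.00 Cr
  8.8% × 436.00 Cr = 38.37 Cr

38.37 Cr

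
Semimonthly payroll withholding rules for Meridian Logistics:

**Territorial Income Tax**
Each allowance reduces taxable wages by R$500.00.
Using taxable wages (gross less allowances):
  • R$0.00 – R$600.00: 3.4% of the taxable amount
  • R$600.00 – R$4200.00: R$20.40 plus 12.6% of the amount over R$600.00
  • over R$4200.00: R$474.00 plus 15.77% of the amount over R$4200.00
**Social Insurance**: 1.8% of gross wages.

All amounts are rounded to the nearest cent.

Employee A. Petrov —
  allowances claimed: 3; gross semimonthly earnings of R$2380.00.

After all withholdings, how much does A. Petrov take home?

Territorial Income Tax: taxable = R$2380.00 − 3×R$500.00 = R$880.00
  R$20.40 + 12.6% × (R$880.00 − R$600.00) = R$20.40 + 12.6% × R$280.00 = R$55.68
Social Insurance: 1.8% × R$2380.00 = R$42.84
Total withheld: R$55.68 + R$42.84 = R$98.52
Net pay: R$2380.00 − R$98.52 = R$2281.48

R$2281.48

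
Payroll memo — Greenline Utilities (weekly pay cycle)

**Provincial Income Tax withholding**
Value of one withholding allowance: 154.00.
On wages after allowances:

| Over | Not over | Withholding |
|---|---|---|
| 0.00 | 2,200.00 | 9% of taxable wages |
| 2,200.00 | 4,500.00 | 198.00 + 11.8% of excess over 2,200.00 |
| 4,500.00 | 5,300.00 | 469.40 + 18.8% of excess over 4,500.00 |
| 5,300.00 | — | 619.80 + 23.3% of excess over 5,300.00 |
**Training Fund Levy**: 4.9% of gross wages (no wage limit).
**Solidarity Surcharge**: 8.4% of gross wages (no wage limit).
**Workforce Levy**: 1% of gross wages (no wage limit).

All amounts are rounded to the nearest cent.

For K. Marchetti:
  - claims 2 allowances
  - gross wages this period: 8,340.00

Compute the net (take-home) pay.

Provincial Income Tax: taxable = 8,340.00 − 2×154.00 = 8,032.00
  619.80 + 23.3% × (8,032.00 − 5,300.00) = 619.80 + 23.3% × 2,732.00 = 1,256.36
Training Fund Levy: 4.9% × 8,340.00 = 408.66
Solidarity Surcharge: 8.4% × 8,340.00 = 700.56
Workforce Levy: 1% × 8,340.00 = 83.40
Total withheld: 1,256.36 + 408.66 + 700.56 + 83.40 = 2,448.98
Net pay: 8,340.00 − 2,448.98 = 5,891.02

5,891.02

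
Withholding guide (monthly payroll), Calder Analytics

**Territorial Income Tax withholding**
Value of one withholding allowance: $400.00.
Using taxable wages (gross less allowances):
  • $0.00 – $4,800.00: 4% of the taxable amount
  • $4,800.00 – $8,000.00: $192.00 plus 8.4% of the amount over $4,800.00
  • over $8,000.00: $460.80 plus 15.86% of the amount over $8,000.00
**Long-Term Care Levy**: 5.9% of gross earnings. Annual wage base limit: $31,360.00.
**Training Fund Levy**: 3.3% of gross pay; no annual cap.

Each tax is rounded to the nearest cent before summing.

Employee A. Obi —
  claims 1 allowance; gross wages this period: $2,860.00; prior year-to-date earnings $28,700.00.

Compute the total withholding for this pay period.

Territorial Income Tax: taxable = $2,860.00 − 1×$400.00 = $2,460.00
  4% × $2,460.00 = $98.40
Long-Term Care Levy: cap $31,360.00 − YTD $28,700.00 = $2,660.00 subject; 5.9% × $2,660.00 = $156.94
Training Fund Levy: 3.3% × $2,860.00 = $94.38
Total: $98.40 + $156.94 + $94.38 = $349.72

$349.72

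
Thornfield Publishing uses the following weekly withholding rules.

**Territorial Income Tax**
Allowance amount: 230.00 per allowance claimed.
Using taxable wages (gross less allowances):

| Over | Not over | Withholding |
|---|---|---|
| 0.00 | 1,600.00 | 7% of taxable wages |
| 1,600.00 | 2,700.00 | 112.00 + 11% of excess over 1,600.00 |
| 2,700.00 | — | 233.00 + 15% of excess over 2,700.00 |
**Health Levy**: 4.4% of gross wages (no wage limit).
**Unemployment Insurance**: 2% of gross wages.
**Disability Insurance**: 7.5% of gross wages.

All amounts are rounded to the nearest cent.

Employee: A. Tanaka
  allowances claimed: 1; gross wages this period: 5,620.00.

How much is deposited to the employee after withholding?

4,202.32

Territorial Income Tax: taxable = 5,620.00 − 1×230.00 = 5,390.00
  233.00 + 15% × (5,390.00 − 2,700.00) = 233.00 + 15% × 2,690.00 = 636.50
Health Levy: 4.4% × 5,620.00 = 247.28
Unemployment Insurance: 2% × 5,620.00 = 112.40
Disability Insurance: 7.5% × 5,620.00 = 421.50
Total withheld: 636.50 + 247.28 + 112.40 + 421.50 = 1,417.68
Net pay: 5,620.00 − 1,417.68 = 4,202.32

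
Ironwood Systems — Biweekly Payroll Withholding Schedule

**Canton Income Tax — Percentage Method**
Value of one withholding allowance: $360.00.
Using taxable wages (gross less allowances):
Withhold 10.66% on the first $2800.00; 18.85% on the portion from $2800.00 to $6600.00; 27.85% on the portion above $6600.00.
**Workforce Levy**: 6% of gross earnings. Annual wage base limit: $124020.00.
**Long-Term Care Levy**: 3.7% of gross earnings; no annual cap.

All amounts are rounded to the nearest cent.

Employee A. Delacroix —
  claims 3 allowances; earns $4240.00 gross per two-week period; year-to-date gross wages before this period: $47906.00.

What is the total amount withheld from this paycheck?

Canton Income Tax: taxable = $4240.00 − 3×$360.00 = $3160.00
  $298.48 + 18.85% × ($3160.00 − $2800.00) = $298.48 + 18.85% × $360.00 = $366.34
Workforce Levy: 6% × $4240.00 = $254.40
Long-Term Care Levy: 3.7% × $4240.00 = $156.88
Total: $366.34 + $254.40 + $156.88 = $777.62

$777.62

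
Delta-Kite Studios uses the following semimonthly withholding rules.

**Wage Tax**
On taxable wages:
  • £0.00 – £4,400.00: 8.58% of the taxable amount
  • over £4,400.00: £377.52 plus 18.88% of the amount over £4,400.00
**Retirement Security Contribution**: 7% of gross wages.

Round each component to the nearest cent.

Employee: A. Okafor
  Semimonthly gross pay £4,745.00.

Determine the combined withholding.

Wage Tax: taxable = £4,745.00
  £377.52 + 18.88% × (£4,745.00 − £4,400.00) = £377.52 + 18.88% × £345.00 = £442.66
Retirement Security Contribution: 7% × £4,745.00 = £332.15
Total: £442.66 + £332.15 = £774.81

£774.81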